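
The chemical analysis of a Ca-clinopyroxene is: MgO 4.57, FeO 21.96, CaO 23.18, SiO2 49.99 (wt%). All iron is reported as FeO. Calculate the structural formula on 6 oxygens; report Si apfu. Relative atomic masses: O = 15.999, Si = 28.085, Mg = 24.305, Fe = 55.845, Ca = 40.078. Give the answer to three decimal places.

2.000 Si apfu

MgO (M=40.304): mol = 0.11339; Mg = 0.11339, O = 0.11339.
FeO (M=71.844): mol = 0.30566; Fe = 0.30566, O = 0.30566.
CaO (M=56.077): mol = 0.41336; Ca = 0.41336, O = 0.41336.
SiO2 (M=60.083): mol = 0.83202; Si = 0.83202, O = 1.66404.
ΣO = 2.49645; factor = 6/ΣO = 2.40341.
Si apfu = 0.83202 × 2.40341 = 2.000.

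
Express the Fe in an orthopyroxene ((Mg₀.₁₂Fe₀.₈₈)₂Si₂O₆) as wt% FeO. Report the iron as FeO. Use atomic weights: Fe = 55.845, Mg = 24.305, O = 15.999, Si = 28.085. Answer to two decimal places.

49.34 wt%

Molar mass of (Mg₀.₁₂Fe₀.₈₈)₂Si₂O₆ = 0.24*24.305 + 1.76*55.845 + 2*28.085 + 6*15.999 = 256.284 g/mol.
Each formula unit contains 1.76 Fe, equivalent to 1.76/1 = 1.7600 mol FeO.
M(FeO) = 1×55.845 + 1×15.999 = 71.844 g/mol.
Mass of FeO per formula unit = 1.7600 × 71.844 = 126.445 g.
FeO wt% = 126.445 / 256.284 × 100 = 49.34%.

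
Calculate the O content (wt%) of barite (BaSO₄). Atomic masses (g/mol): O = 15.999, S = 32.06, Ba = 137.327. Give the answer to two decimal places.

27.42 wt%

Molar mass of BaSO₄: 1·137.327 + 1·32.06 + 4·15.999 = 233.383 g/mol.
Mass of O per formula unit: 4 × 15.999 = 63.996 g.
Weight fraction O = 63.996 / 233.383 = 0.2742.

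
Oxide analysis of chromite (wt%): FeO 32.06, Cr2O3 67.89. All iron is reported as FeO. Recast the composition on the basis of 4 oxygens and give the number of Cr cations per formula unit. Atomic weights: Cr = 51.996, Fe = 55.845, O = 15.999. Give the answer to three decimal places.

FeO: 32.06/71.844 = 0.44624 mol → 0.44624 mol Fe, 0.44624 mol O.
Cr2O3: 67.89/151.989 = 0.44668 mol → 0.89336 mol Cr, 1.34004 mol O.
Total oxygen = 1.78628 mol. Normalization factor = 4/1.78628 = 2.23929.
Cr per 4 O = 0.89336 × 2.23929 = 2.000.

2.000 Cr apfu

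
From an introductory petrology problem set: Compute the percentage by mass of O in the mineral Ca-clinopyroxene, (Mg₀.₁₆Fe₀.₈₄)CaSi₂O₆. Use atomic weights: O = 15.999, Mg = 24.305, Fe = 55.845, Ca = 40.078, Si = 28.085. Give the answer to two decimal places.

Formula mass = 0.16·24.305 + 0.84·55.845 + 1·40.078 + 2·28.085 + 6·15.999 = 243.041 g/mol, of which 95.994 g is O.
So O makes up 95.994/243.041 = 0.3950 of the mass, i.e. 39.50%.

39.50 weight percent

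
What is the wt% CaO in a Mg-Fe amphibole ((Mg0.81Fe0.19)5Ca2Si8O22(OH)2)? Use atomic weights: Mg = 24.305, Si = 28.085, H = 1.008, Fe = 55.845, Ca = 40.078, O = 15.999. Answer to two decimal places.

Formula mass = 842.316 g/mol.
2 Ca → 2.0000 mol CaO per formula unit; M(CaO) = 56.077, so CaO mass = 112.154 g.
112.154/842.316 × 100 = 13.31 wt%.

13.31 wt%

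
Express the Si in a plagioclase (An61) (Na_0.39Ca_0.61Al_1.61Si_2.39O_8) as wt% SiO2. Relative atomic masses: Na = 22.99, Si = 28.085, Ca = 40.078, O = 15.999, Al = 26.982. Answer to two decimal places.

Formula mass = 271.970 g/mol.
2.39 Si → 2.3900 mol SiO2 per formula unit; M(SiO2) = 60.083, so SiO2 mass = 143.598 g.
143.598/271.970 × 100 = 52.80 wt%.

52.80 wt%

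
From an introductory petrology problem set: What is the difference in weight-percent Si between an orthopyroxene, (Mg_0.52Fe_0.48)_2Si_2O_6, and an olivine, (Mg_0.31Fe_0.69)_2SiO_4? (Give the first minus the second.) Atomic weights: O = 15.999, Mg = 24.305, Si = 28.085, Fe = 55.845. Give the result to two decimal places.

First mineral: 56.170 g Si in 231.052 g formula = 24.31 wt% Si.
Second mineral: 28.085 g Si in 184.216 g formula = 15.25 wt% Si.
24.31% − 15.25% gives a difference of 9.06 percentage points.

9.06 percentage points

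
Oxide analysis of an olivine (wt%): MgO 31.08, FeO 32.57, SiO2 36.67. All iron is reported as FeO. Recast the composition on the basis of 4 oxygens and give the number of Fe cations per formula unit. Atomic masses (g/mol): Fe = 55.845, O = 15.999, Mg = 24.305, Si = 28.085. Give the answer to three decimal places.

MgO (M=40.304): mol = 0.77114; Mg = 0.77114, O = 0.77114.
FeO (M=71.844): mol = 0.45334; Fe = 0.45334, O = 0.45334.
SiO2 (M=60.083): mol = 0.61032; Si = 0.61032, O = 1.22064.
ΣO = 2.44512; factor = 4/ΣO = 1.63591.
Fe apfu = 0.45334 × 1.63591 = 0.742.

0.742 Fe apfu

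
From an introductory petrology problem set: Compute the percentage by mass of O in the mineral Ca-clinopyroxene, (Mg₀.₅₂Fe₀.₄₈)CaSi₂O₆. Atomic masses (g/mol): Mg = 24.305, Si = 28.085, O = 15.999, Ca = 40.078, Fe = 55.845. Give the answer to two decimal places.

Molar mass of (Mg₀.₅₂Fe₀.₄₈)CaSi₂O₆: 0.52*24.305 + 0.48*55.845 + 1*40.078 + 2*28.085 + 6*15.999 = 231.686 g/mol.
Mass of O per formula unit: 6 × 15.999 = 95.994 g.
Weight fraction O = 95.994 / 231.686 = 0.4143.

41.43 wt%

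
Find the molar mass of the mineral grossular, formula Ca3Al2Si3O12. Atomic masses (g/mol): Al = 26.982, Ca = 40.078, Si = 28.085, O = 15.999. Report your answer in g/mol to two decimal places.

M = 3(40.078) + 2(26.982) + 3(28.085) + 12(15.999)

450.44 g/mol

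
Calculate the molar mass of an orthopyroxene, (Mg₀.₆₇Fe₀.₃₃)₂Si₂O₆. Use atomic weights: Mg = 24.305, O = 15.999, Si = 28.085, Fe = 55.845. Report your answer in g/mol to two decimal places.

221.59 g/mol

Mg: 1.34 × 24.305 = 32.5687
Fe: 0.66 × 55.845 = 36.8577
Si: 2 × 28.085 = 56.1700
O: 6 × 15.999 = 95.9940
Summing the contributions gives the formula mass.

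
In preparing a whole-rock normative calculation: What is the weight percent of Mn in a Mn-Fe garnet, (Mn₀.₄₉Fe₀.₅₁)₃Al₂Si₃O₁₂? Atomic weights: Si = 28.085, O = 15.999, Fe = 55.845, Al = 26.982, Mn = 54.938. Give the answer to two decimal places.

M((Mn₀.₄₉Fe₀.₅₁)₃Al₂Si₃O₁₂) = 496.409 g/mol.
Mn contributes 1.47 × 54.938 = 80.759 g per mole.
80.759/496.409 = 0.1627 → 16.27%.

16.27 wt%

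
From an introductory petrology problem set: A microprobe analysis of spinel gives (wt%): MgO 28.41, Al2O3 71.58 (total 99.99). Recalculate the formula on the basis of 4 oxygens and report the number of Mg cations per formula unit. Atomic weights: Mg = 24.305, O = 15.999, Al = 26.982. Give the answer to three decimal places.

1.003 Mg apfu

MgO (M=40.304): mol = 0.70489; Mg = 0.70489, O = 0.70489.
Al2O3 (M=101.961): mol = 0.70203; Al = 1.40406, O = 2.10609.
ΣO = 2.81098; factor = 4/ΣO = 1.42299.
Mg apfu = 0.70489 × 1.42299 = 1.003.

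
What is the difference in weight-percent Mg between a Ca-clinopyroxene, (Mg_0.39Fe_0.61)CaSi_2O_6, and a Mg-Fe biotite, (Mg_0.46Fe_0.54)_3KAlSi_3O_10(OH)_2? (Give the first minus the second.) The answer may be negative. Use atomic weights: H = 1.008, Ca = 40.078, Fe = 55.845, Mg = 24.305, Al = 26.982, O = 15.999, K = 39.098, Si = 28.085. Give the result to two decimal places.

-3.14 percentage points

M((Mg_0.39Fe_0.61)CaSi_2O_6) = 235.786 g/mol, so wt% Mg = 9.479/235.786 × 100 = 4.02%.
M((Mg_0.46Fe_0.54)_3KAlSi_3O_10(OH)_2) = 468.349 g/mol, so wt% Mg = 33.541/468.349 × 100 = 7.16%.
4.02 − 7.16 = -3.14 pp.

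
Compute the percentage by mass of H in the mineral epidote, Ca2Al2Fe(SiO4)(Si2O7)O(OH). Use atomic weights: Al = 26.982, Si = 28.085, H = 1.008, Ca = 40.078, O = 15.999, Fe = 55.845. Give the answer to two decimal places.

0.21 weight percent

Molar mass of Ca2Al2Fe(SiO4)(Si2O7)O(OH): 2*40.078 + 2*26.982 + 1*55.845 + 3*28.085 + 13*15.999 + 1*1.008 = 483.215 g/mol.
Mass of H per formula unit: 1 × 1.008 = 1.008 g.
Weight fraction H = 1.008 / 483.215 = 0.0021.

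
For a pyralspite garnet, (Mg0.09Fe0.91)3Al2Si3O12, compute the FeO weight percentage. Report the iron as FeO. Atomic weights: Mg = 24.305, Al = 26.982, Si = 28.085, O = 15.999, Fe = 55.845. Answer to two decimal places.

M((Mg0.09Fe0.91)3Al2Si3O12) = 489.226 g/mol; M(FeO) = 71.844 g/mol.
Moles FeO per formula unit = 2.73 Fe ÷ 1 = 2.7300.
FeO fraction = (2.7300 × 71.844) / 489.226 = 196.134/489.226 = 0.4009.

40.09 wt%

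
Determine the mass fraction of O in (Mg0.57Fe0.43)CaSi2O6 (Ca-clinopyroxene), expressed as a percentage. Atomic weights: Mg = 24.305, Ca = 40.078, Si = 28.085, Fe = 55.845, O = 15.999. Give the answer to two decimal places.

41.72 weight percent

Formula mass = 0.57*24.305 + 0.43*55.845 + 1*40.078 + 2*28.085 + 6*15.999 = 230.109 g/mol, of which 95.994 g is O.
So O makes up 95.994/230.109 = 0.4172 of the mass, i.e. 41.72%.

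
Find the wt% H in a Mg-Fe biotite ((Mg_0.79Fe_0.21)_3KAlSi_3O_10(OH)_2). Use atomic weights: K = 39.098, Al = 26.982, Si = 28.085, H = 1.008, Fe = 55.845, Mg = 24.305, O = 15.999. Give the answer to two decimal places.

Molar mass of (Mg_0.79Fe_0.21)_3KAlSi_3O_10(OH)_2: 2.37×24.305 + 0.63×55.845 + 1×39.098 + 1×26.982 + 3×28.085 + 12×15.999 + 2×1.008 = 437.124 g/mol.
Mass of H per formula unit: 2 × 1.008 = 2.016 g.
Weight fraction H = 2.016 / 437.124 = 0.0046.

0.46 weight percent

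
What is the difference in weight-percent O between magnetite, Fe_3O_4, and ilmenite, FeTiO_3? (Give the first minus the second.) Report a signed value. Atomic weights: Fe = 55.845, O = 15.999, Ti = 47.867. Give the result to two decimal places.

First mineral: 63.996 g O in 231.531 g formula = 27.64 wt% O.
Second mineral: 47.997 g O in 151.709 g formula = 31.64 wt% O.
27.64% − 31.64% gives a difference of -4.00 percentage points.

-4.00 percentage points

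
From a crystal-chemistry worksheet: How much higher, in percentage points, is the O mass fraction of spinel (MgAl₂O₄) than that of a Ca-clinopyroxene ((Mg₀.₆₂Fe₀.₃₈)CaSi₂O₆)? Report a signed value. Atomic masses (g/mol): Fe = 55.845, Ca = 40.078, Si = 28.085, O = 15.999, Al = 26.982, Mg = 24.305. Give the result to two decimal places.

First mineral: 63.996 g O in 142.265 g formula = 44.98 wt% O.
Second mineral: 95.994 g O in 228.532 g formula = 42.00 wt% O.
44.98% − 42.00% gives a difference of 2.98 percentage points.

2.98 percentage points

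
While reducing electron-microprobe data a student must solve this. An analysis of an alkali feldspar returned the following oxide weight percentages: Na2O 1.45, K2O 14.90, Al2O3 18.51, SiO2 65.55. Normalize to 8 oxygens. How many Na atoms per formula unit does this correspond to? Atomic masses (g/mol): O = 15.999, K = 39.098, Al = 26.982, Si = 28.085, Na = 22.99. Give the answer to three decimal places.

0.129 Na apfu

1.45 wt% Na2O ÷ 61.979 g/mol = 0.02340 mol, giving 0.04680 Na and 0.02340 O.
14.90 wt% K2O ÷ 94.195 g/mol = 0.15818 mol, giving 0.31636 K and 0.15818 O.
18.51 wt% Al2O3 ÷ 101.961 g/mol = 0.18154 mol, giving 0.36308 Al and 0.54462 O.
65.55 wt% SiO2 ÷ 60.083 g/mol = 1.09099 mol, giving 1.09099 Si and 2.18198 O.
Oxygen sums to 2.90818; scaling by 8/2.90818 = 2.75086 puts the formula on 8 O.
Na: 0.04680 × 2.75086 = 0.129 atoms per formula unit.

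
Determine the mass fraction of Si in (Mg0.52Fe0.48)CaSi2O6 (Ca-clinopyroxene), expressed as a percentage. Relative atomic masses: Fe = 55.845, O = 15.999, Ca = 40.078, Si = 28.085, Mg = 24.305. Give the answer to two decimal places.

24.24 weight percent

M((Mg0.52Fe0.48)CaSi2O6) = 231.686 g/mol.
Si contributes 2 × 28.085 = 56.170 g per mole.
56.170/231.686 = 0.2424 → 24.24%.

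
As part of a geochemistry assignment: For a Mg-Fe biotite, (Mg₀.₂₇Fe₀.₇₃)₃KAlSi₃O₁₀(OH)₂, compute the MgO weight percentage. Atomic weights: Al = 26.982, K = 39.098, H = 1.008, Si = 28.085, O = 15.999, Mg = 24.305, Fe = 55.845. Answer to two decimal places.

Molar mass of (Mg₀.₂₇Fe₀.₇₃)₃KAlSi₃O₁₀(OH)₂ = 0.81×24.305 + 2.19×55.845 + 1×39.098 + 1×26.982 + 3×28.085 + 12×15.999 + 2×1.008 = 486.327 g/mol.
Each formula unit contains 0.81 Mg, equivalent to 0.81/1 = 0.8100 mol MgO.
M(MgO) = 1×24.305 + 1×15.999 = 40.304 g/mol.
Mass of MgO per formula unit = 0.8100 × 40.304 = 32.646 g.
MgO wt% = 32.646 / 486.327 × 100 = 6.71%.

6.71 wt%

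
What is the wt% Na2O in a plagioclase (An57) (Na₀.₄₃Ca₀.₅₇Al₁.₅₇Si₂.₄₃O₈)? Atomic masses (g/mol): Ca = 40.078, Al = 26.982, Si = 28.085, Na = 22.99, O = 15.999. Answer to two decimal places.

4.91 wt%

Molar mass of Na₀.₄₃Ca₀.₅₇Al₁.₅₇Si₂.₄₃O₈ = 0.43·22.99 + 0.57·40.078 + 1.57·26.982 + 2.43·28.085 + 8·15.999 = 271.330 g/mol.
Each formula unit contains 0.43 Na, equivalent to 0.43/2 = 0.2150 mol Na2O.
M(Na2O) = 2×22.99 + 1×15.999 = 61.979 g/mol.
Mass of Na2O per formula unit = 0.2150 × 61.979 = 13.325 g.
Na2O wt% = 13.325 / 271.330 × 100 = 4.91%.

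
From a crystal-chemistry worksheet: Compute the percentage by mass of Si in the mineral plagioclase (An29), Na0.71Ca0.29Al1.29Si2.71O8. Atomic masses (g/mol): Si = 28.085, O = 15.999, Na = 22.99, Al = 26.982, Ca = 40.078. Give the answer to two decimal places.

Molar mass of Na0.71Ca0.29Al1.29Si2.71O8: 0.71×22.99 + 0.29×40.078 + 1.29×26.982 + 2.71×28.085 + 8×15.999 = 266.855 g/mol.
Mass of Si per formula unit: 2.71 × 28.085 = 76.110 g.
Weight fraction Si = 76.110 / 266.855 = 0.2852.

28.52 wt%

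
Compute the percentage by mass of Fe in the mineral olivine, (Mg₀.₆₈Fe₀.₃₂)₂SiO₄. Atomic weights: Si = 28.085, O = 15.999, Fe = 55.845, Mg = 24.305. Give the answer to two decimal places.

Molar mass of (Mg₀.₆₈Fe₀.₃₂)₂SiO₄: 1.36*24.305 + 0.64*55.845 + 1*28.085 + 4*15.999 = 160.877 g/mol.
Mass of Fe per formula unit: 0.64 × 55.845 = 35.741 g.
Weight fraction Fe = 35.741 / 160.877 = 0.2222.

22.22 mass %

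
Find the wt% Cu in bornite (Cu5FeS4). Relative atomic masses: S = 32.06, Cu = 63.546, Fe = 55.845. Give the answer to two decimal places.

Formula mass = 5×63.546 + 1×55.845 + 4×32.06 = 501.815 g/mol, of which 317.730 g is Cu.
So Cu makes up 317.730/501.815 = 0.6332 of the mass, i.e. 63.32%.

63.32 wt%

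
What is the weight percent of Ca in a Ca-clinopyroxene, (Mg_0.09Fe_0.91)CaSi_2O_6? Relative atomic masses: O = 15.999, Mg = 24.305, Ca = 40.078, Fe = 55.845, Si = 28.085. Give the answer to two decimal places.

Molar mass of (Mg_0.09Fe_0.91)CaSi_2O_6: 0.09*24.305 + 0.91*55.845 + 1*40.078 + 2*28.085 + 6*15.999 = 245.248 g/mol.
Mass of Ca per formula unit: 1 × 40.078 = 40.078 g.
Weight fraction Ca = 40.078 / 245.248 = 0.1634.

16.34 wt%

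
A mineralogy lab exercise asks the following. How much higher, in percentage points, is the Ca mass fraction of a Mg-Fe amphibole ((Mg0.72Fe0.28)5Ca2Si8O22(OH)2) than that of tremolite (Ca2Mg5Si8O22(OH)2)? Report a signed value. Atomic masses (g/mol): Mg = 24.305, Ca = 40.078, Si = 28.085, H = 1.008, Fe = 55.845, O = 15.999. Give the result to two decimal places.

-0.51 percentage points

Ca in (Mg0.72Fe0.28)5Ca2Si8O22(OH)2: molar mass 856.509 g/mol; 2×40.078 = 80.156 g → 9.36 wt%.
Ca in Ca2Mg5Si8O22(OH)2: molar mass 812.353 g/mol; 2×40.078 = 80.156 g → 9.87 wt%.
Difference = 9.36 − 9.87 = -0.51 percentage points.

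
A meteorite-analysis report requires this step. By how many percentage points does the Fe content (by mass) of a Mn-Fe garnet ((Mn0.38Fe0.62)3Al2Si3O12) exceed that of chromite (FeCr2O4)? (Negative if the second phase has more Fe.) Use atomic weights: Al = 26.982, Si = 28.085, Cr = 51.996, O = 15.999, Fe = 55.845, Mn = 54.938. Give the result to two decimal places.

First mineral: 103.872 g Fe in 496.708 g formula = 20.91 wt% Fe.
Second mineral: 55.845 g Fe in 223.833 g formula = 24.95 wt% Fe.
20.91% − 24.95% gives a difference of -4.04 percentage points.

-4.04 percentage points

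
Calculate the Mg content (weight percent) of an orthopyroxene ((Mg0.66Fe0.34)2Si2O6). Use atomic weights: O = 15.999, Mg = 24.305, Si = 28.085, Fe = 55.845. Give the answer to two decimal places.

Formula mass = 1.32·24.305 + 0.68·55.845 + 2·28.085 + 6·15.999 = 222.221 g/mol, of which 32.083 g is Mg.
So Mg makes up 32.083/222.221 = 0.1444 of the mass, i.e. 14.44%.

14.44 weight percent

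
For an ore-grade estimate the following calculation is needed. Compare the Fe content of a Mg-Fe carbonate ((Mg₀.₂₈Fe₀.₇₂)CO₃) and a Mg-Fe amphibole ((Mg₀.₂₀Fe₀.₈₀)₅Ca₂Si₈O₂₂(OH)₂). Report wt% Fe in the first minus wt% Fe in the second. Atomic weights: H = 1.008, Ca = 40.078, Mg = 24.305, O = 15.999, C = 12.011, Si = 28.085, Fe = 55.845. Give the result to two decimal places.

13.77 percentage points

First mineral: 40.208 g Fe in 107.022 g formula = 37.57 wt% Fe.
Second mineral: 223.380 g Fe in 938.513 g formula = 23.80 wt% Fe.
37.57% − 23.80% gives a difference of 13.77 percentage points.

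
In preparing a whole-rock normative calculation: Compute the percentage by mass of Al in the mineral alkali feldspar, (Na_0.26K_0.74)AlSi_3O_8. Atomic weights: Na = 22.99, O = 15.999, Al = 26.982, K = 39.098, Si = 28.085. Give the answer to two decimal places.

Molar mass of (Na_0.26K_0.74)AlSi_3O_8: 0.26·22.99 + 0.74·39.098 + 1·26.982 + 3·28.085 + 8·15.999 = 274.139 g/mol.
Mass of Al per formula unit: 1 × 26.982 = 26.982 g.
Weight fraction Al = 26.982 / 274.139 = 0.0984.

9.84 weight percent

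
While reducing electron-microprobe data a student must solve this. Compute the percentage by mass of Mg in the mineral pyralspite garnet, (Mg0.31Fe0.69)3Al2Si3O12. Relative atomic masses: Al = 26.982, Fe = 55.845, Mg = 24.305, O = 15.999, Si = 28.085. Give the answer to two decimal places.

Molar mass of (Mg0.31Fe0.69)3Al2Si3O12: 0.93*24.305 + 2.07*55.845 + 2*26.982 + 3*28.085 + 12*15.999 = 468.410 g/mol.
Mass of Mg per formula unit: 0.93 × 24.305 = 22.604 g.
Weight fraction Mg = 22.604 / 468.410 = 0.0483.

4.83 weight percent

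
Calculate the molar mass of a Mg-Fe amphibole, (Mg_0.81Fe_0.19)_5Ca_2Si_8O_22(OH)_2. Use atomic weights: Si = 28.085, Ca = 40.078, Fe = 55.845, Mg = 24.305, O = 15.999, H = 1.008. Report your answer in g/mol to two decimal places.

842.32 g/mol

M = 4.05×24.305 + 0.95×55.845 + 2×40.078 + 8×28.085 + 24×15.999 + 2×1.008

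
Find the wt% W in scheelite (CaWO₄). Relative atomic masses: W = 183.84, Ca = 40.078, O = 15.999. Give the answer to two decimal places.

Formula mass = 1·40.078 + 1·183.84 + 4·15.999 = 287.914 g/mol, of which 183.840 g is W.
So W makes up 183.840/287.914 = 0.6385 of the mass, i.e. 63.85%.

63.85 mass %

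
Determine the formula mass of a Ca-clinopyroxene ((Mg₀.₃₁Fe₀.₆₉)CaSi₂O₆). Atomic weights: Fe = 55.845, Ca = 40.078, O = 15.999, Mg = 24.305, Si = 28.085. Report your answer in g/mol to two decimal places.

The formula mass is the sum 0.31×24.305 + 0.69×55.845 + 1×40.078 + 2×28.085 + 6×15.999.

238.31 g/mol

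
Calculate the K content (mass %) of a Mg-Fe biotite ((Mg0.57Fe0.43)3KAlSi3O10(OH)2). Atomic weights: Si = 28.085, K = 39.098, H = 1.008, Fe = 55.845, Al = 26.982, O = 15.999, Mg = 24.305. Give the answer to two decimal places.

Formula mass = 1.71×24.305 + 1.29×55.845 + 1×39.098 + 1×26.982 + 3×28.085 + 12×15.999 + 2×1.008 = 457.941 g/mol, of which 39.098 g is K.
So K makes up 39.098/457.941 = 0.0854 of the mass, i.e. 8.54%.

8.54 mass %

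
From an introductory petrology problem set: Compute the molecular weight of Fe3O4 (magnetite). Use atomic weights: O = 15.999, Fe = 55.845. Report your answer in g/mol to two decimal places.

The formula mass is the sum 3×55.845 + 4×15.999.

231.53 g/mol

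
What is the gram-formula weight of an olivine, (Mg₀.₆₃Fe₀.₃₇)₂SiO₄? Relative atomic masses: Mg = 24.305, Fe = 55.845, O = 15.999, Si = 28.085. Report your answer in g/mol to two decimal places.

The formula mass is the sum 1.26·24.305 + 0.74·55.845 + 1·28.085 + 4·15.999.

164.03 g/mol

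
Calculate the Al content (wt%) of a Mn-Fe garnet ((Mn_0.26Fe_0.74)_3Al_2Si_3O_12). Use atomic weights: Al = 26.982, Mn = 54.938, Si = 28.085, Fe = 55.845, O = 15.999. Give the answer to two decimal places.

Molar mass of (Mn_0.26Fe_0.74)_3Al_2Si_3O_12: 0.78·54.938 + 2.22·55.845 + 2·26.982 + 3·28.085 + 12·15.999 = 497.035 g/mol.
Mass of Al per formula unit: 2 × 26.982 = 53.964 g.
Weight fraction Al = 53.964 / 497.035 = 0.1086.

10.86 wt%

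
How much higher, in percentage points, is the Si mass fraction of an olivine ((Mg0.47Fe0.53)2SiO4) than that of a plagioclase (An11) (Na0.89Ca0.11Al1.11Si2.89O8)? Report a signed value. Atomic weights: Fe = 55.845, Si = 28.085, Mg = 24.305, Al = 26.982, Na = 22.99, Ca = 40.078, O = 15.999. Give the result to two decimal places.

Si in (Mg0.47Fe0.53)2SiO4: molar mass 174.123 g/mol; 1×28.085 = 28.085 g → 16.13 wt%.
Si in Na0.89Ca0.11Al1.11Si2.89O8: molar mass 263.977 g/mol; 2.89×28.085 = 81.166 g → 30.75 wt%.
Difference = 16.13 − 30.75 = -14.62 percentage points.

-14.62 percentage points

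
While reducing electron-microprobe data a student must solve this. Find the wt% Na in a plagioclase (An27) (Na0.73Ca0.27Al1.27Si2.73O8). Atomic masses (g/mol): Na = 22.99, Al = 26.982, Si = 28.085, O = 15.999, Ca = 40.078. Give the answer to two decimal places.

6.30 mass %

Formula mass = 0.73·22.99 + 0.27·40.078 + 1.27·26.982 + 2.73·28.085 + 8·15.999 = 266.535 g/mol, of which 16.783 g is Na.
So Na makes up 16.783/266.535 = 0.0630 of the mass, i.e. 6.30%.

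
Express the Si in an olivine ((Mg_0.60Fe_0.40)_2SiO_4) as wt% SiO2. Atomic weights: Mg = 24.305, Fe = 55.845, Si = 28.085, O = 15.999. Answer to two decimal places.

36.21 wt%

Molar mass of (Mg_0.60Fe_0.40)_2SiO_4 = 1.20*24.305 + 0.80*55.845 + 1*28.085 + 4*15.999 = 165.923 g/mol.
Each formula unit contains 1 Si, equivalent to 1/1 = 1.0000 mol SiO2.
M(SiO2) = 1×28.085 + 2×15.999 = 60.083 g/mol.
Mass of SiO2 per formula unit = 1.0000 × 60.083 = 60.083 g.
SiO2 wt% = 60.083 / 165.923 × 100 = 36.21%.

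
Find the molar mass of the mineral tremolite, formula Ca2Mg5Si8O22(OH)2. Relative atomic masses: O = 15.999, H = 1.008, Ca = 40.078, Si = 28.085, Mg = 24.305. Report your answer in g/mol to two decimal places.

The formula mass is the sum 2×40.078 + 5×24.305 + 8×28.085 + 24×15.999 + 2×1.008.

812.35 g/mol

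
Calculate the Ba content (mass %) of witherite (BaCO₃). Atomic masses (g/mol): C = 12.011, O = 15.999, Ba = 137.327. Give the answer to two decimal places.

M(BaCO₃) = 197.335 g/mol.
Ba contributes 1 × 137.327 = 137.327 g per mole.
137.327/197.335 = 0.6959 → 69.59%.

69.59 mass %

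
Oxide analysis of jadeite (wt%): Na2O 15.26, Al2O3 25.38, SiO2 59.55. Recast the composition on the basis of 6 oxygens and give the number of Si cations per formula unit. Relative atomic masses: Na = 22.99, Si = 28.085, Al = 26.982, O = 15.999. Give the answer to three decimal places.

1.999 Si apfu

Na2O (M=61.979): mol = 0.24621; Na = 0.49242, O = 0.24621.
Al2O3 (M=101.961): mol = 0.24892; Al = 0.49784, O = 0.74676.
SiO2 (M=60.083): mol = 0.99113; Si = 0.99113, O = 1.98226.
ΣO = 2.97523; factor = 6/ΣO = 2.01665.
Si apfu = 0.99113 × 2.01665 = 1.999.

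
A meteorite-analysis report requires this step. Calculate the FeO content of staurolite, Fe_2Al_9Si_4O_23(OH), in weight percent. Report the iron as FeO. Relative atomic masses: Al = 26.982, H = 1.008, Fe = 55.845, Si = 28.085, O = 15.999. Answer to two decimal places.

Formula mass = 851.852 g/mol.
2 Fe → 2.0000 mol FeO per formula unit; M(FeO) = 71.844, so FeO mass = 143.688 g.
143.688/851.852 × 100 = 16.87 wt%.

16.87 wt%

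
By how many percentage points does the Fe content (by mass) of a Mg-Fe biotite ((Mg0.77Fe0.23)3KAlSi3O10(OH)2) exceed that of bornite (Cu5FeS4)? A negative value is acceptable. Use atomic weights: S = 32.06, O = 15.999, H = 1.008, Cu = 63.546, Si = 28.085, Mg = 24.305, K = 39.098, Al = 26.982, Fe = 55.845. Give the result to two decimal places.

M((Mg0.77Fe0.23)3KAlSi3O10(OH)2) = 439.017 g/mol, so wt% Fe = 38.533/439.017 × 100 = 8.78%.
M(Cu5FeS4) = 501.815 g/mol, so wt% Fe = 55.845/501.815 × 100 = 11.13%.
8.78 − 11.13 = -2.35 pp.

-2.35 percentage points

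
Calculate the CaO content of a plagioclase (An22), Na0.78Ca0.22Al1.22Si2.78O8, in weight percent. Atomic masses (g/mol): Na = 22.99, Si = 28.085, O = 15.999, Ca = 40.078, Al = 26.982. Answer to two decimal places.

4.64 wt%

M(Na0.78Ca0.22Al1.22Si2.78O8) = 265.736 g/mol; M(CaO) = 56.077 g/mol.
Moles CaO per formula unit = 0.22 Ca ÷ 1 = 0.2200.
CaO fraction = (0.2200 × 56.077) / 265.736 = 12.337/265.736 = 0.0464.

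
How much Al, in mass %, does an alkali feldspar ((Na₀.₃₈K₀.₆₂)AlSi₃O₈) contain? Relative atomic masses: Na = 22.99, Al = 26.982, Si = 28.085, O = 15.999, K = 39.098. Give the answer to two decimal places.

9.91 mass %

Formula mass = 0.38·22.99 + 0.62·39.098 + 1·26.982 + 3·28.085 + 8·15.999 = 272.206 g/mol, of which 26.982 g is Al.
So Al makes up 26.982/272.206 = 0.0991 of the mass, i.e. 9.91%.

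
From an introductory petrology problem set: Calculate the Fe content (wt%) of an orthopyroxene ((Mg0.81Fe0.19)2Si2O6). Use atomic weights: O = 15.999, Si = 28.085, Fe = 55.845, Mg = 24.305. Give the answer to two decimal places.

M((Mg0.81Fe0.19)2Si2O6) = 212.759 g/mol.
Fe contributes 0.38 × 55.845 = 21.221 g per mole.
21.221/212.759 = 0.0997 → 9.97%.

9.97 wt%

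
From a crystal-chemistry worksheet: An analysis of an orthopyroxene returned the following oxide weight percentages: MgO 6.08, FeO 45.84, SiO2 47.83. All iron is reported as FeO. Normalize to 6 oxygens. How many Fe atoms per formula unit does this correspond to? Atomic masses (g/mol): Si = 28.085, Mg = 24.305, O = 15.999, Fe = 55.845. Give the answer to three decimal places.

MgO: 6.08/40.304 = 0.15085 mol → 0.15085 mol Mg, 0.15085 mol O.
FeO: 45.84/71.844 = 0.63805 mol → 0.63805 mol Fe, 0.63805 mol O.
SiO2: 47.83/60.083 = 0.79607 mol → 0.79607 mol Si, 1.59214 mol O.
Total oxygen = 2.38104 mol. Normalization factor = 6/2.38104 = 2.51991.
Fe per 6 O = 0.63805 × 2.51991 = 1.608.

1.608 Fe apfu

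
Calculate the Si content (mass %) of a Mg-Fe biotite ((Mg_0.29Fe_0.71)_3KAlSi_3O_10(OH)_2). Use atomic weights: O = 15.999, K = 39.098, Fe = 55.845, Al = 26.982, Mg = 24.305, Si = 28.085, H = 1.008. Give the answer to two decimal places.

Molar mass of (Mg_0.29Fe_0.71)_3KAlSi_3O_10(OH)_2: 0.87·24.305 + 2.13·55.845 + 1·39.098 + 1·26.982 + 3·28.085 + 12·15.999 + 2·1.008 = 484.434 g/mol.
Mass of Si per formula unit: 3 × 28.085 = 84.255 g.
Weight fraction Si = 84.255 / 484.434 = 0.1739.

17.39 mass %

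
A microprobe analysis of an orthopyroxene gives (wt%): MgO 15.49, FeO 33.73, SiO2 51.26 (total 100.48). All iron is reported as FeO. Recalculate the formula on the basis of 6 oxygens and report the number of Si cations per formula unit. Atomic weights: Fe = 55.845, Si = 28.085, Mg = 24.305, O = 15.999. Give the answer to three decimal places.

1.999 Si apfu

15.49 wt% MgO ÷ 40.304 g/mol = 0.38433 mol, giving 0.38433 Mg and 0.38433 O.
33.73 wt% FeO ÷ 71.844 g/mol = 0.46949 mol, giving 0.46949 Fe and 0.46949 O.
51.26 wt% SiO2 ÷ 60.083 g/mol = 0.85315 mol, giving 0.85315 Si and 1.70630 O.
Oxygen sums to 2.56012; scaling by 6/2.56012 = 2.34364 puts the formula on 6 O.
Si: 0.85315 × 2.34364 = 1.999 atoms per formula unit.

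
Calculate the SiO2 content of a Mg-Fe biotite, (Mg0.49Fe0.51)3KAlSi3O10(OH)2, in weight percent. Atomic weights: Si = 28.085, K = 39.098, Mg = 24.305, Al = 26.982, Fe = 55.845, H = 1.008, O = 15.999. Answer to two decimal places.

Molar mass of (Mg0.49Fe0.51)3KAlSi3O10(OH)2 = 1.47*24.305 + 1.53*55.845 + 1*39.098 + 1*26.982 + 3*28.085 + 12*15.999 + 2*1.008 = 465.510 g/mol.
Each formula unit contains 3 Si, equivalent to 3/1 = 3.0000 mol SiO2.
M(SiO2) = 1×28.085 + 2×15.999 = 60.083 g/mol.
Mass of SiO2 per formula unit = 3.0000 × 60.083 = 180.249 g.
SiO2 wt% = 180.249 / 465.510 × 100 = 38.72%.

38.72 wt%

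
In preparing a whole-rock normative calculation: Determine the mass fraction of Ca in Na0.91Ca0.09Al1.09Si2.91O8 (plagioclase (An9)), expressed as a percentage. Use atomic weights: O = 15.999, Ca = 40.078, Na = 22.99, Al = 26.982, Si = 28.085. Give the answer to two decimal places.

Molar mass of Na0.91Ca0.09Al1.09Si2.91O8: 0.91*22.99 + 0.09*40.078 + 1.09*26.982 + 2.91*28.085 + 8*15.999 = 263.658 g/mol.
Mass of Ca per formula unit: 0.09 × 40.078 = 3.607 g.
Weight fraction Ca = 3.607 / 263.658 = 0.0137.

1.37 wt%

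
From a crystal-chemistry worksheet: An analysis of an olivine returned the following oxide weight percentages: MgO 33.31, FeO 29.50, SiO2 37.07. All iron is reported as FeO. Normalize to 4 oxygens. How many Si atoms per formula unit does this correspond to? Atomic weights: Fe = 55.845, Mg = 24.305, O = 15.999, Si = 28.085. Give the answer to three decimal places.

33.31 wt% MgO ÷ 40.304 g/mol = 0.82647 mol, giving 0.82647 Mg and 0.82647 O.
29.50 wt% FeO ÷ 71.844 g/mol = 0.41061 mol, giving 0.41061 Fe and 0.41061 O.
37.07 wt% SiO2 ÷ 60.083 g/mol = 0.61698 mol, giving 0.61698 Si and 1.23396 O.
Oxygen sums to 2.47104; scaling by 4/2.47104 = 1.61875 puts the formula on 4 O.
Si: 0.61698 × 1.61875 = 0.999 atoms per formula unit.

0.999 Si apfu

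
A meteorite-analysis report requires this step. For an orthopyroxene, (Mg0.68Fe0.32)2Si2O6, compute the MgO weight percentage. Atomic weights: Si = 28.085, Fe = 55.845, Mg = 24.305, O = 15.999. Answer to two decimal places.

Formula mass = 220.960 g/mol.
1.36 Mg → 1.3600 mol MgO per formula unit; M(MgO) = 40.304, so MgO mass = 54.813 g.
54.813/220.960 × 100 = 24.81 wt%.

24.81 wt%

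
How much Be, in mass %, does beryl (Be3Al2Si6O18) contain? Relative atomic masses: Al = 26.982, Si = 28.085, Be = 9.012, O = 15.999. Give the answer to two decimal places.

5.03 mass %

Molar mass of Be3Al2Si6O18: 3·9.012 + 2·26.982 + 6·28.085 + 18·15.999 = 537.492 g/mol.
Mass of Be per formula unit: 3 × 9.012 = 27.036 g.
Weight fraction Be = 27.036 / 537.492 = 0.0503.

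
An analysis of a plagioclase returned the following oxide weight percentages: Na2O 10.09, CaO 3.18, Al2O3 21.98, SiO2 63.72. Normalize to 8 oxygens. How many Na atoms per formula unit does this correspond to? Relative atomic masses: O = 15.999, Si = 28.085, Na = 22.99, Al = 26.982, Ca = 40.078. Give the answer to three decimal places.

0.872 Na apfu

Na2O (M=61.979): mol = 0.16280; Na = 0.32560, O = 0.16280.
CaO (M=56.077): mol = 0.05671; Ca = 0.05671, O = 0.05671.
Al2O3 (M=101.961): mol = 0.21557; Al = 0.43114, O = 0.64671.
SiO2 (M=60.083): mol = 1.06053; Si = 1.06053, O = 2.12106.
ΣO = 2.98728; factor = 8/ΣO = 2.67802.
Na apfu = 0.32560 × 2.67802 = 0.872.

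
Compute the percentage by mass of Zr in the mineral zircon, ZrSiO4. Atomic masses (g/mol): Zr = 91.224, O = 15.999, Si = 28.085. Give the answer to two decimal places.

49.77 mass %

Molar mass of ZrSiO4: 1·91.224 + 1·28.085 + 4·15.999 = 183.305 g/mol.
Mass of Zr per formula unit: 1 × 91.224 = 91.224 g.
Weight fraction Zr = 91.224 / 183.305 = 0.4977.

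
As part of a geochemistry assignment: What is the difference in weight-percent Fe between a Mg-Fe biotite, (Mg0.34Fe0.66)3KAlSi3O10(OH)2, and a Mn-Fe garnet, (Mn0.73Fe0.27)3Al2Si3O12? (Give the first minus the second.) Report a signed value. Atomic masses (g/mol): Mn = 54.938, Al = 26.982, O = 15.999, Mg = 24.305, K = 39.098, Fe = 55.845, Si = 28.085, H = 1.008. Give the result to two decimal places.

First mineral: 110.573 g Fe in 479.703 g formula = 23.05 wt% Fe.
Second mineral: 45.234 g Fe in 495.756 g formula = 9.12 wt% Fe.
23.05% − 9.12% gives a difference of 13.93 percentage points.

13.93 percentage points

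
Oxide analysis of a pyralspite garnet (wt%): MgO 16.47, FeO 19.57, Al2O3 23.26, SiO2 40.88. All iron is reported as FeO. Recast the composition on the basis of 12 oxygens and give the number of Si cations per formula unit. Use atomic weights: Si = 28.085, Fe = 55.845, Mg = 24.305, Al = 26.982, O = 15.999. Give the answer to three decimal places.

MgO: 16.47/40.304 = 0.40864 mol → 0.40864 mol Mg, 0.40864 mol O.
FeO: 19.57/71.844 = 0.27240 mol → 0.27240 mol Fe, 0.27240 mol O.
Al2O3: 23.26/101.961 = 0.22813 mol → 0.45626 mol Al, 0.68439 mol O.
SiO2: 40.88/60.083 = 0.68039 mol → 0.68039 mol Si, 1.36078 mol O.
Total oxygen = 2.72621 mol. Normalization factor = 12/2.72621 = 4.40172.
Si per 12 O = 0.68039 × 4.40172 = 2.995.

2.995 Si apfu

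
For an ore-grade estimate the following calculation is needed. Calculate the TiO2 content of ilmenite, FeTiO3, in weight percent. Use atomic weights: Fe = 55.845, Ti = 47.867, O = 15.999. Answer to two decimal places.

52.64 wt%

Formula mass = 151.709 g/mol.
1 Ti → 1.0000 mol TiO2 per formula unit; M(TiO2) = 79.865, so TiO2 mass = 79.865 g.
79.865/151.709 × 100 = 52.64 wt%.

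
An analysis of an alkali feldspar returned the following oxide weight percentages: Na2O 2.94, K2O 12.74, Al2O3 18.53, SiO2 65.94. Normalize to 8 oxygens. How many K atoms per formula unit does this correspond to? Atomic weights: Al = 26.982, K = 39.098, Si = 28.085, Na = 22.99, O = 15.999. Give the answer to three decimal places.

0.740 K apfu

Na2O: 2.94/61.979 = 0.04744 mol → 0.09488 mol Na, 0.04744 mol O.
K2O: 12.74/94.195 = 0.13525 mol → 0.27050 mol K, 0.13525 mol O.
Al2O3: 18.53/101.961 = 0.18174 mol → 0.36348 mol Al, 0.54522 mol O.
SiO2: 65.94/60.083 = 1.09748 mol → 1.09748 mol Si, 2.19496 mol O.
Total oxygen = 2.92287 mol. Normalization factor = 8/2.92287 = 2.73704.
K per 8 O = 0.27050 × 2.73704 = 0.740.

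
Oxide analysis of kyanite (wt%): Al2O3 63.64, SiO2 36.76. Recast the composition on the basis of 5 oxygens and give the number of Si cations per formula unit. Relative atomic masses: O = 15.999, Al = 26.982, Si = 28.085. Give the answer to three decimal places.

Al2O3 (M=101.961): mol = 0.62416; Al = 1.24832, O = 1.87248.
SiO2 (M=60.083): mol = 0.61182; Si = 0.61182, O = 1.22364.
ΣO = 3.09612; factor = 5/ΣO = 1.61492.
Si apfu = 0.61182 × 1.61492 = 0.988.

0.988 Si apfu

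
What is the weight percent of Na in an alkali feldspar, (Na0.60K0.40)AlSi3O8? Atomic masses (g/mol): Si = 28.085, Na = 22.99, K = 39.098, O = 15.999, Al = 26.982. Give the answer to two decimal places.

5.13 mass %

M((Na0.60K0.40)AlSi3O8) = 268.662 g/mol.
Na contributes 0.60 × 22.99 = 13.794 g per mole.
13.794/268.662 = 0.0513 → 5.13%.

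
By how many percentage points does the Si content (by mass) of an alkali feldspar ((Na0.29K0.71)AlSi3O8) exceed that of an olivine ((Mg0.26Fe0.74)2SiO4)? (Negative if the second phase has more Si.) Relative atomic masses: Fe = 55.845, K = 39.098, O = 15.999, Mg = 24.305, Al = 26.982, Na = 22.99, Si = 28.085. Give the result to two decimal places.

M((Na0.29K0.71)AlSi3O8) = 273.656 g/mol, so wt% Si = 84.255/273.656 × 100 = 30.79%.
M((Mg0.26Fe0.74)2SiO4) = 187.370 g/mol, so wt% Si = 28.085/187.370 × 100 = 14.99%.
30.79 − 14.99 = 15.80 pp.

15.80 percentage points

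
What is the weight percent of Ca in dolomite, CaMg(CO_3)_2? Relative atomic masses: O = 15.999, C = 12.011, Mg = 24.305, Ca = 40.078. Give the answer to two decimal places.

M(CaMg(CO_3)_2) = 184.399 g/mol.
Ca contributes 1 × 40.078 = 40.078 g per mole.
40.078/184.399 = 0.2173 → 21.73%.

21.73 wt%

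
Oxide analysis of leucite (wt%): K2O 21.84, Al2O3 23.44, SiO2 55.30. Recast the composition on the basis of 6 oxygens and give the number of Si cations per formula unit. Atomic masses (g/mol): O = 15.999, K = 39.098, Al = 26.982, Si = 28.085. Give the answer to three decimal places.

1.999 Si apfu

21.84 wt% K2O ÷ 94.195 g/mol = 0.23186 mol, giving 0.46372 K and 0.23186 O.
23.44 wt% Al2O3 ÷ 101.961 g/mol = 0.22989 mol, giving 0.45978 Al and 0.68967 O.
55.30 wt% SiO2 ÷ 60.083 g/mol = 0.92039 mol, giving 0.92039 Si and 1.84078 O.
Oxygen sums to 2.76231; scaling by 6/2.76231 = 2.17210 puts the formula on 6 O.
Si: 0.92039 × 2.17210 = 1.999 atoms per formula unit.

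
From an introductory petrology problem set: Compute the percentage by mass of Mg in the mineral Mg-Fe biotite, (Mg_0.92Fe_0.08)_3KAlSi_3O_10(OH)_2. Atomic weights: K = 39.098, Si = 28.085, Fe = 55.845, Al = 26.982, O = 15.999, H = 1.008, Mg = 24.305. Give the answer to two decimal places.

15.79 weight percent

Molar mass of (Mg_0.92Fe_0.08)_3KAlSi_3O_10(OH)_2: 2.76×24.305 + 0.24×55.845 + 1×39.098 + 1×26.982 + 3×28.085 + 12×15.999 + 2×1.008 = 424.824 g/mol.
Mass of Mg per formula unit: 2.76 × 24.305 = 67.082 g.
Weight fraction Mg = 67.082 / 424.824 = 0.1579.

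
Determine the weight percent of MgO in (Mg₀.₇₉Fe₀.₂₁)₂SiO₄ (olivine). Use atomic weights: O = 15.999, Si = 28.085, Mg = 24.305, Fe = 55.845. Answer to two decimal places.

Molar mass of (Mg₀.₇₉Fe₀.₂₁)₂SiO₄ = 1.58×24.305 + 0.42×55.845 + 1×28.085 + 4×15.999 = 153.938 g/mol.
Each formula unit contains 1.58 Mg, equivalent to 1.58/1 = 1.5800 mol MgO.
M(MgO) = 1×24.305 + 1×15.999 = 40.304 g/mol.
Mass of MgO per formula unit = 1.5800 × 40.304 = 63.680 g.
MgO wt% = 63.680 / 153.938 × 100 = 41.37%.

41.37 wt%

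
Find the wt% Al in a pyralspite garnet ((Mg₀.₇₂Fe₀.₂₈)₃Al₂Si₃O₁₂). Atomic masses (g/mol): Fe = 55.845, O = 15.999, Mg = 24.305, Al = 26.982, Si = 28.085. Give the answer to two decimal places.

Molar mass of (Mg₀.₇₂Fe₀.₂₈)₃Al₂Si₃O₁₂: 2.16·24.305 + 0.84·55.845 + 2·26.982 + 3·28.085 + 12·15.999 = 429.616 g/mol.
Mass of Al per formula unit: 2 × 26.982 = 53.964 g.
Weight fraction Al = 53.964 / 429.616 = 0.1256.

12.56 mass %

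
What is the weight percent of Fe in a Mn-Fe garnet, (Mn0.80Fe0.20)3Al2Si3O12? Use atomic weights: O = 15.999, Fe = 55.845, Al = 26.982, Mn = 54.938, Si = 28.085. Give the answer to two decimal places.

M((Mn0.80Fe0.20)3Al2Si3O12) = 495.565 g/mol.
Fe contributes 0.60 × 55.845 = 33.507 g per mole.
33.507/495.565 = 0.0676 → 6.76%.

6.76 wt%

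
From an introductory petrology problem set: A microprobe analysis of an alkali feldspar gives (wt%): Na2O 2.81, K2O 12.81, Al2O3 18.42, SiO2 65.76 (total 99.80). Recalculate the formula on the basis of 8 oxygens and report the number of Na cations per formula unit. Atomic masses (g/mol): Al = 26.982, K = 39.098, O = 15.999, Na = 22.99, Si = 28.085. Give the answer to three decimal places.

2.81 wt% Na2O ÷ 61.979 g/mol = 0.04534 mol, giving 0.09068 Na and 0.04534 O.
12.81 wt% K2O ÷ 94.195 g/mol = 0.13599 mol, giving 0.27198 K and 0.13599 O.
18.42 wt% Al2O3 ÷ 101.961 g/mol = 0.18066 mol, giving 0.36132 Al and 0.54198 O.
65.76 wt% SiO2 ÷ 60.083 g/mol = 1.09449 mol, giving 1.09449 Si and 2.18898 O.
Oxygen sums to 2.91229; scaling by 8/2.91229 = 2.74698 puts the formula on 8 O.
Na: 0.09068 × 2.74698 = 0.249 atoms per formula unit.

0.249 Na apfu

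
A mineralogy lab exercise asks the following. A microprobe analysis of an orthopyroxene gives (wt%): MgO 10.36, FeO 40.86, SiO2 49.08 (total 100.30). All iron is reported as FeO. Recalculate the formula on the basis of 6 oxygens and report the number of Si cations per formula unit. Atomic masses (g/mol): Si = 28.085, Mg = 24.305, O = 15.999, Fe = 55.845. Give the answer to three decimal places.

1.993 Si apfu

10.36 wt% MgO ÷ 40.304 g/mol = 0.25705 mol, giving 0.25705 Mg and 0.25705 O.
40.86 wt% FeO ÷ 71.844 g/mol = 0.56873 mol, giving 0.56873 Fe and 0.56873 O.
49.08 wt% SiO2 ÷ 60.083 g/mol = 0.81687 mol, giving 0.81687 Si and 1.63374 O.
Oxygen sums to 2.45952; scaling by 6/2.45952 = 2.43950 puts the formula on 6 O.
Si: 0.81687 × 2.43950 = 1.993 atoms per formula unit.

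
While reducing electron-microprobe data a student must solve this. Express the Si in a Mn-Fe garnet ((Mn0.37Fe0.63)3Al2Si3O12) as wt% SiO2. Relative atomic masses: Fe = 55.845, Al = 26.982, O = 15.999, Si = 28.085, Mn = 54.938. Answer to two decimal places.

36.29 wt%

Formula mass = 496.735 g/mol.
3 Si → 3.0000 mol SiO2 per formula unit; M(SiO2) = 60.083, so SiO2 mass = 180.249 g.
180.249/496.735 × 100 = 36.29 wt%.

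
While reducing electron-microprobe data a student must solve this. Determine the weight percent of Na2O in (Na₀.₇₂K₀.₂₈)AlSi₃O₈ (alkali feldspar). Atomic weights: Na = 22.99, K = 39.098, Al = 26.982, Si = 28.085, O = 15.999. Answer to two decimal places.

8.37 wt%

Formula mass = 266.729 g/mol.
0.72 Na → 0.3600 mol Na2O per formula unit; M(Na2O) = 61.979, so Na2O mass = 22.312 g.
22.312/266.729 × 100 = 8.37 wt%.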